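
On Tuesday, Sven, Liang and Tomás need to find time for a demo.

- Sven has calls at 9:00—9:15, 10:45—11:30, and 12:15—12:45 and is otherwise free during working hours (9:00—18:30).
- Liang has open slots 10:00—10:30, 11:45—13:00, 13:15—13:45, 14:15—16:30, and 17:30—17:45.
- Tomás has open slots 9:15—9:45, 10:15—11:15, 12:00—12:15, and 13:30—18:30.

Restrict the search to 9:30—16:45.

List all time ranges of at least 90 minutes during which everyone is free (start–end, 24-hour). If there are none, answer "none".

Sven free within 09:00–18:30: 09:15–10:45, 11:30–12:15, 12:45–18:30.
Sven ∩ Liang: 10:00–10:30, 11:45–12:15, 12:45–13:00, 13:15–13:45, 14:15–16:30, 17:30–17:45.
Sven ∩ Liang ∩ Tomás: 10:15–10:30, 12:00–12:15, 13:30–13:45, 14:15–16:30, 17:30–17:45.
Restricted to 09:30–16:45: 10:15–10:30, 12:00–12:15, 13:30–13:45, 14:15–16:30.
Windows ≥ 90 min: 14:15–16:30.

14:15–16:30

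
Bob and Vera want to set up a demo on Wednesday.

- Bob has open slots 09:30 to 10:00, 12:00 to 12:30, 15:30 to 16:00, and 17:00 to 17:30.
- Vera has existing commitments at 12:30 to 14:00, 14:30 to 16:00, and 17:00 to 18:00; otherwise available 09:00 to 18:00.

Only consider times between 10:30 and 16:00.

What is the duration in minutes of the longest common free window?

Vera free within 09:00–18:00: 09:00–12:30, 14:00–14:30, 16:00–17:00.
Bob ∩ Vera: 09:30–10:00, 12:00–12:30.
Restricted to 10:30–16:00: 12:00–12:30.
Single common window of 30 minutes.

30 minutes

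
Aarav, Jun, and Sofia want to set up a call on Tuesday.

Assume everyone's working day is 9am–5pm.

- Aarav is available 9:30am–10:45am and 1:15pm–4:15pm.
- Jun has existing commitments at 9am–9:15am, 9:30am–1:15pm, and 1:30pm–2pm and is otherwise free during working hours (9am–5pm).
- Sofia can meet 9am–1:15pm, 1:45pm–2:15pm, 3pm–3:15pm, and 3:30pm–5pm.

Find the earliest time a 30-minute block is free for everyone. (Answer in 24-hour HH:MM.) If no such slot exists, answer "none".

15:30

Jun free within 09:00–17:00: 09:15–09:30, 13:15–13:30, 14:00–17:00.
Aarav ∩ Jun: 13:15–13:30, 14:00–16:15.
Aarav ∩ Jun ∩ Sofia: 14:00–14:15, 15:00–15:15, 15:30–16:15.
Windows ≥ 30 min: 15:30–16:15.
Earliest such window starts at 15:30.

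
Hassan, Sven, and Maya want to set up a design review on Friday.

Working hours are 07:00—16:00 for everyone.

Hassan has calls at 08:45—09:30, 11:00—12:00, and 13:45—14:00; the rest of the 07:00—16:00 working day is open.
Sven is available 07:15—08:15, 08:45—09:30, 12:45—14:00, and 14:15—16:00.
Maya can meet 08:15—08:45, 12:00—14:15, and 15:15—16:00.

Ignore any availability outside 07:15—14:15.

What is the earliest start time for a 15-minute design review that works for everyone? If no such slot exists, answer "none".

Hassan free within 07:00–16:00: 07:00–08:45, 09:30–11:00, 12:00–13:45, 14:00–16:00.
Hassan ∩ Sven: 07:15–08:15, 12:45–13:45, 14:15–16:00.
Hassan ∩ Sven ∩ Maya: 12:45–13:45, 15:15–16:00.
Restricted to 07:15–14:15: 12:45–13:45.
Windows ≥ 15 min: 12:45–13:45.
Earliest such window starts at 12:45.

12:45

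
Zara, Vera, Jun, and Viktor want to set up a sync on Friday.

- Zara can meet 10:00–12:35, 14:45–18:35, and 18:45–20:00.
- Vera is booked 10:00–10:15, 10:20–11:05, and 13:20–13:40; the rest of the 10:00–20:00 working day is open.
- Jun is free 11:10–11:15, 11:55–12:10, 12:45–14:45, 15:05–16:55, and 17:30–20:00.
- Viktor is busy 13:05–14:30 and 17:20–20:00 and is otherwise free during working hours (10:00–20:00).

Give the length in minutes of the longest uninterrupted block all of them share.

Vera free within 10:00–20:00: 10:15–10:20, 11:05–13:20, 13:40–20:00.
Viktor free within 10:00–20:00: 10:00–13:05, 14:30–17:20.
Zara ∩ Vera: 10:15–10:20, 11:05–12:35, 14:45–18:35, 18:45–20:00.
Zara ∩ Vera ∩ Jun: 11:10–11:15, 11:55–12:10, 15:05–16:55, 17:30–18:35, 18:45–20:00.
Zara ∩ Vera ∩ Jun ∩ Viktor: 11:10–11:15, 11:55–12:10, 15:05–16:55.
Common window lengths: 5, 15, 110 min; longest is 110.

110 minutes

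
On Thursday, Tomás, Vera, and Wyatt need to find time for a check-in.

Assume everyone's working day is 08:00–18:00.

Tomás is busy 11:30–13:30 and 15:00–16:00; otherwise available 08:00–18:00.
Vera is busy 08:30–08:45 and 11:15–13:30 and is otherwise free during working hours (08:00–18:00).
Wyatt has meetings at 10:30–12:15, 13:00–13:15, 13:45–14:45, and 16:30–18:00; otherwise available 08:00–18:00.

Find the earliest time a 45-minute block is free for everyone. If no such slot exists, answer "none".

Tomás free within 08:00–18:00: 08:00–11:30, 13:30–15:00, 16:00–18:00.
Vera free within 08:00–18:00: 08:00–08:30, 08:45–11:15, 13:30–18:00.
Wyatt free within 08:00–18:00: 08:00–10:30, 12:15–13:00, 13:15–13:45, 14:45–16:30.
Tomás ∩ Vera: 08:00–08:30, 08:45–11:15, 13:30–15:00, 16:00–18:00.
Tomás ∩ Vera ∩ Wyatt: 08:00–08:30, 08:45–10:30, 13:30–13:45, 14:45–15:00, 16:00–16:30.
Windows ≥ 45 min: 08:45–10:30.
Earliest such window starts at 08:45.

08:45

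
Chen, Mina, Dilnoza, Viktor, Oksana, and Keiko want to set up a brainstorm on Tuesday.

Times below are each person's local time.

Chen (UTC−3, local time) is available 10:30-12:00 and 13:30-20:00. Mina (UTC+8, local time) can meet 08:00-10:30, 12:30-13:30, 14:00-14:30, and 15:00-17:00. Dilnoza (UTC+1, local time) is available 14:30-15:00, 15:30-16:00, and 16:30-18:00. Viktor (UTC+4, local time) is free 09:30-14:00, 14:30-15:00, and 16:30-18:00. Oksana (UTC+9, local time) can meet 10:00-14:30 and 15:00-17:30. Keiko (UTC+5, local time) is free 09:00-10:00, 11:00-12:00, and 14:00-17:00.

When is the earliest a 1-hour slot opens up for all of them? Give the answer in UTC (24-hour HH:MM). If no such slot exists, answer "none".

none

Chen → UTC: 13:30–15:00, 16:30–23:00.
Mina → UTC: 00:00–02:30, 04:30–05:30, 06:00–06:30, 07:00–09:00.
Dilnoza → UTC: 13:30–14:00, 14:30–15:00, 15:30–17:00.
Viktor → UTC: 05:30–10:00, 10:30–11:00, 12:30–14:00.
Oksana → UTC: 01:00–05:30, 06:00–08:30.
Keiko → UTC: 04:00–05:00, 06:00–07:00, 09:00–12:00.
Chen ∩ Mina: (none).
Chen ∩ Mina ∩ Dilnoza: (none).
Chen ∩ Mina ∩ Dilnoza ∩ Viktor: (none).
Chen ∩ Mina ∩ Dilnoza ∩ Viktor ∩ Oksana: (none).
Chen ∩ Mina ∩ Dilnoza ∩ Viktor ∩ Oksana ∩ Keiko: (none).
Windows ≥ 60 min: (none).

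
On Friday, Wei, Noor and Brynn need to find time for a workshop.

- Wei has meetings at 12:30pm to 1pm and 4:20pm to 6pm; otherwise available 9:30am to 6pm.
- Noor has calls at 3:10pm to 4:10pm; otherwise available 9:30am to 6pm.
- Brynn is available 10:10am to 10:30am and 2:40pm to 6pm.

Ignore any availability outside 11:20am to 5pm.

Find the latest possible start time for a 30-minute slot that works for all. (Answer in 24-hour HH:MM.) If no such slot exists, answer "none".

Wei free within 09:30–18:00: 09:30–12:30, 13:00–16:20.
Noor free within 09:30–18:00: 09:30–15:10, 16:10–18:00.
Wei ∩ Noor: 09:30–12:30, 13:00–15:10, 16:10–16:20.
Wei ∩ Noor ∩ Brynn: 10:10–10:30, 14:40–15:10, 16:10–16:20.
Restricted to 11:20–17:00: 14:40–15:10, 16:10–16:20.
Windows ≥ 30 min: 14:40–15:10.
Latest start in the last window 14:40–15:10 is 15:10 − 30 min = 14:40.

14:40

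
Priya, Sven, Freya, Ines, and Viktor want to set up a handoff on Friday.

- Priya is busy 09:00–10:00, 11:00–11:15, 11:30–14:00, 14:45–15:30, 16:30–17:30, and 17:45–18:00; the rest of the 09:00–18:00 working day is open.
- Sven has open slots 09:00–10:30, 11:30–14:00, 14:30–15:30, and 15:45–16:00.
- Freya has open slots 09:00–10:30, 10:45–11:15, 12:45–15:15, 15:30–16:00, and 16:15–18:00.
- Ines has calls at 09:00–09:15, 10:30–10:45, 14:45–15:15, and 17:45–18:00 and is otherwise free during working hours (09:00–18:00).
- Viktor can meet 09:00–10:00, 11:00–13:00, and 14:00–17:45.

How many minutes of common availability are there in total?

Priya free within 09:00–18:00: 10:00–11:00, 11:15–11:30, 14:00–14:45, 15:30–16:30, 17:30–17:45.
Ines free within 09:00–18:00: 09:15–10:30, 10:45–14:45, 15:15–17:45.
Priya ∩ Sven: 10:00–10:30, 14:30–14:45, 15:45–16:00.
Priya ∩ Sven ∩ Freya: 10:00–10:30, 14:30–14:45, 15:45–16:00.
Priya ∩ Sven ∩ Freya ∩ Ines: 10:00–10:30, 14:30–14:45, 15:45–16:00.
Priya ∩ Sven ∩ Freya ∩ Ines ∩ Viktor: 14:30–14:45, 15:45–16:00.
Total common minutes: 15 + 15 = 30.

30 minutes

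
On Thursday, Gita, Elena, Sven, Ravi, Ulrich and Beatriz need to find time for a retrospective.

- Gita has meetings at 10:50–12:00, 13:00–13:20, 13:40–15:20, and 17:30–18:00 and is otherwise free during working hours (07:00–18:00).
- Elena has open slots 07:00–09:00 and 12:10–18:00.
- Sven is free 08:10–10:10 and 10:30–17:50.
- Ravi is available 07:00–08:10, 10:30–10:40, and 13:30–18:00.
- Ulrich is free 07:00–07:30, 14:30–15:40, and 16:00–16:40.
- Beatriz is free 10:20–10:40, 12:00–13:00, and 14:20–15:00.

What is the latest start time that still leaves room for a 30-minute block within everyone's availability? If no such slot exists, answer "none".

none

Gita free within 07:00–18:00: 07:00–10:50, 12:00–13:00, 13:20–13:40, 15:20–17:30.
Gita ∩ Elena: 07:00–09:00, 12:10–13:00, 13:20–13:40, 15:20–17:30.
Gita ∩ Elena ∩ Sven: 08:10–09:00, 12:10–13:00, 13:20–13:40, 15:20–17:30.
Gita ∩ Elena ∩ Sven ∩ Ravi: 13:30–13:40, 15:20–17:30.
Gita ∩ Elena ∩ Sven ∩ Ravi ∩ Ulrich: 15:20–15:40, 16:00–16:40.
Gita ∩ Elena ∩ Sven ∩ Ravi ∩ Ulrich ∩ Beatriz: (none).
Windows ≥ 30 min: (none).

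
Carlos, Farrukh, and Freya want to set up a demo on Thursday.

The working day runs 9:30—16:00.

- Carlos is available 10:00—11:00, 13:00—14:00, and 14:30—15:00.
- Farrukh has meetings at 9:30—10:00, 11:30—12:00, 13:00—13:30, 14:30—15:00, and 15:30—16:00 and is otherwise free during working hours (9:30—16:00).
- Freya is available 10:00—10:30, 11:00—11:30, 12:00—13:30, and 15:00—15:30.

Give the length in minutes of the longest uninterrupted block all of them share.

30 minutes

Farrukh free within 09:30–16:00: 10:00–11:30, 12:00–13:00, 13:30–14:30, 15:00–15:30.
Carlos ∩ Farrukh: 10:00–11:00, 13:30–14:00.
Carlos ∩ Farrukh ∩ Freya: 10:00–10:30.
Single common window of 30 minutes.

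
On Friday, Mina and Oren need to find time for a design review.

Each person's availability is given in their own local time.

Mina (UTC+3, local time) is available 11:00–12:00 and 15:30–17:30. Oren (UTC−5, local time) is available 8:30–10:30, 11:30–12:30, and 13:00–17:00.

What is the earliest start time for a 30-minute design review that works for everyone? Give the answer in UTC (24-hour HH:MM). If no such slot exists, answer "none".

13:30

Mina → UTC: 08:00–09:00, 12:30–14:30.
Oren → UTC: 13:30–15:30, 16:30–17:30, 18:00–22:00.
Mina ∩ Oren: 13:30–14:30.
Windows ≥ 30 min: 13:30–14:30.
Earliest such window starts at 13:30.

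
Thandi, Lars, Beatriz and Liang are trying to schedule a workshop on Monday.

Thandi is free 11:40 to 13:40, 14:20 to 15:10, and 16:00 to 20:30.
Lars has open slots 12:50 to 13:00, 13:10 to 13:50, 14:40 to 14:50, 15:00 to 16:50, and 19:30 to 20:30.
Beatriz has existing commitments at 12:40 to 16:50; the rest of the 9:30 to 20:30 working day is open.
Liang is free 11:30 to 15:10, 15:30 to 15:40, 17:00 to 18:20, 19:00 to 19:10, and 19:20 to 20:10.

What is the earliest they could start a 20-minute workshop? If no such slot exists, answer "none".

19:30

Beatriz free within 09:30–20:30: 09:30–12:40, 16:50–20:30.
Thandi ∩ Lars: 12:50–13:00, 13:10–13:40, 14:40–14:50, 15:00–15:10, 16:00–16:50, 19:30–20:30.
Thandi ∩ Lars ∩ Beatriz: 19:30–20:30.
Thandi ∩ Lars ∩ Beatriz ∩ Liang: 19:30–20:10.
Windows ≥ 20 min: 19:30–20:10.
Earliest such window starts at 19:30.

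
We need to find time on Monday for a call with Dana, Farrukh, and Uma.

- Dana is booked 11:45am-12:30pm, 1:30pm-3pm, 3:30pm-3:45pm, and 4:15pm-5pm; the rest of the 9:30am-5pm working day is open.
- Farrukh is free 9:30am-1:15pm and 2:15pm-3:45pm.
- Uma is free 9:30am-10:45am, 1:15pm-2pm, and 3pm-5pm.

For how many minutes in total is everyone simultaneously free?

Dana free within 09:30–17:00: 09:30–11:45, 12:30–13:30, 15:00–15:30, 15:45–16:15.
Dana ∩ Farrukh: 09:30–11:45, 12:30–13:15, 15:00–15:30.
Dana ∩ Farrukh ∩ Uma: 09:30–10:45, 15:00–15:30.
Total common minutes: 75 + 30 = 105.

105 minutes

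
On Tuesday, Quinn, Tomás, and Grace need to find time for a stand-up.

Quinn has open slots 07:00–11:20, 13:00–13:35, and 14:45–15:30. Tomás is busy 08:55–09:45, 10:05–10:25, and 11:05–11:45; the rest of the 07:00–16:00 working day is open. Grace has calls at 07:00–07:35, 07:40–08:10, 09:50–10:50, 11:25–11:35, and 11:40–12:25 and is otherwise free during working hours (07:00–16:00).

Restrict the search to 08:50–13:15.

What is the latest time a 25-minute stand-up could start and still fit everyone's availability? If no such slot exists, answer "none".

Tomás free within 07:00–16:00: 07:00–08:55, 09:45–10:05, 10:25–11:05, 11:45–16:00.
Grace free within 07:00–16:00: 07:35–07:40, 08:10–09:50, 10:50–11:25, 11:35–11:40, 12:25–16:00.
Quinn ∩ Tomás: 07:00–08:55, 09:45–10:05, 10:25–11:05, 13:00–13:35, 14:45–15:30.
Quinn ∩ Tomás ∩ Grace: 07:35–07:40, 08:10–08:55, 09:45–09:50, 10:50–11:05, 13:00–13:35, 14:45–15:30.
Restricted to 08:50–13:15: 08:50–08:55, 09:45–09:50, 10:50–11:05, 13:00–13:15.
Windows ≥ 25 min: (none).

none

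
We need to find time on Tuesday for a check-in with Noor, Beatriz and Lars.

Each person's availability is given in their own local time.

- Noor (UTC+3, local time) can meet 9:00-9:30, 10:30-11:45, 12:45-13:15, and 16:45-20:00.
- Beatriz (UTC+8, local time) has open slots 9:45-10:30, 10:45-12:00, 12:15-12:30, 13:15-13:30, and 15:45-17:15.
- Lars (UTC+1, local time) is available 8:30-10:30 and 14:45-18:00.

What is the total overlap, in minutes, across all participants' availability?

60 minutes

Noor → UTC: 06:00–06:30, 07:30–08:45, 09:45–10:15, 13:45–17:00.
Beatriz → UTC: 01:45–02:30, 02:45–04:00, 04:15–04:30, 05:15–05:30, 07:45–09:15.
Lars → UTC: 07:30–09:30, 13:45–17:00.
Noor ∩ Beatriz: 07:45–08:45.
Noor ∩ Beatriz ∩ Lars: 07:45–08:45.
Total common minutes: 60.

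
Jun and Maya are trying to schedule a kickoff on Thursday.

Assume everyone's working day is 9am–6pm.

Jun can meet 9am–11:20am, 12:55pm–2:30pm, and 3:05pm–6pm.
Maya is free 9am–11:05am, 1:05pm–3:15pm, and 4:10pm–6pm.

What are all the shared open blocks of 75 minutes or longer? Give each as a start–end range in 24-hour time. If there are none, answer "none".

Jun ∩ Maya: 09:00–11:05, 13:05–14:30, 15:05–15:15, 16:10–18:00.
Windows ≥ 75 min: 09:00–11:05, 13:05–14:30, 16:10–18:00.

09:00–11:05, 13:05–14:30, 16:10–18:00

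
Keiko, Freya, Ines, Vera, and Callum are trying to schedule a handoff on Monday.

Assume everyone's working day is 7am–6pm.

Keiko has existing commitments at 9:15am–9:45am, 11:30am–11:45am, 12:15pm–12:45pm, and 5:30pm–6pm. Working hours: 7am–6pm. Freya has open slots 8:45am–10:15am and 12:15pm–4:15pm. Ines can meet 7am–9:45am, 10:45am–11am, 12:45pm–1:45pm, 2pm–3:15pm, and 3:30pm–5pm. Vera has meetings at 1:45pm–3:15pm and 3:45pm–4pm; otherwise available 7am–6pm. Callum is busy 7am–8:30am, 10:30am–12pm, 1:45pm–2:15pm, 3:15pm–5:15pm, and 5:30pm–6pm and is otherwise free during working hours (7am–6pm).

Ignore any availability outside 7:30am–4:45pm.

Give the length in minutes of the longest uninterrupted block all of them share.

60 minutes

Keiko free within 07:00–18:00: 07:00–09:15, 09:45–11:30, 11:45–12:15, 12:45–17:30.
Vera free within 07:00–18:00: 07:00–13:45, 15:15–15:45, 16:00–18:00.
Callum free within 07:00–18:00: 08:30–10:30, 12:00–13:45, 14:15–15:15, 17:15–17:30.
Keiko ∩ Freya: 08:45–09:15, 09:45–10:15, 12:45–16:15.
Keiko ∩ Freya ∩ Ines: 08:45–09:15, 12:45–13:45, 14:00–15:15, 15:30–16:15.
Keiko ∩ Freya ∩ Ines ∩ Vera: 08:45–09:15, 12:45–13:45, 15:30–15:45, 16:00–16:15.
Keiko ∩ Freya ∩ Ines ∩ Vera ∩ Callum: 08:45–09:15, 12:45–13:45.
Restricted to 07:30–16:45: 08:45–09:15, 12:45–13:45.
Common window lengths: 30, 60 min; longest is 60.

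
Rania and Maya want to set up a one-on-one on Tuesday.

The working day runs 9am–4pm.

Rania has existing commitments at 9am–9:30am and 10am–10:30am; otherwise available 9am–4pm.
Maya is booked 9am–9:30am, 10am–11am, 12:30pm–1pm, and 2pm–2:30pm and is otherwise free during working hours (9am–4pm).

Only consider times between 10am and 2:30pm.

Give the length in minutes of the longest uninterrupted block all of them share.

90 minutes

Rania free within 09:00–16:00: 09:30–10:00, 10:30–16:00.
Maya free within 09:00–16:00: 09:30–10:00, 11:00–12:30, 13:00–14:00, 14:30–16:00.
Rania ∩ Maya: 09:30–10:00, 11:00–12:30, 13:00–14:00, 14:30–16:00.
Restricted to 10:00–14:30: 11:00–12:30, 13:00–14:00.
Common window lengths: 90, 60 min; longest is 90.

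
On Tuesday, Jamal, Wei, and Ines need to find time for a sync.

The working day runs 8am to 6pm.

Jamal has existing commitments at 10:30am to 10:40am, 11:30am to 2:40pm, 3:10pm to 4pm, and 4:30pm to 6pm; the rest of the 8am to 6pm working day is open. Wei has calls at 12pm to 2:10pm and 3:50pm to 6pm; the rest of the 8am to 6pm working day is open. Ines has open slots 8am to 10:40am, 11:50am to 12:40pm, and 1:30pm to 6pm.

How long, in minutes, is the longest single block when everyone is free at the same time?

150 minutes

Jamal free within 08:00–18:00: 08:00–10:30, 10:40–11:30, 14:40–15:10, 16:00–16:30.
Wei free within 08:00–18:00: 08:00–12:00, 14:10–15:50.
Jamal ∩ Wei: 08:00–10:30, 10:40–11:30, 14:40–15:10.
Jamal ∩ Wei ∩ Ines: 08:00–10:30, 14:40–15:10.
Common window lengths: 150, 30 min; longest is 150.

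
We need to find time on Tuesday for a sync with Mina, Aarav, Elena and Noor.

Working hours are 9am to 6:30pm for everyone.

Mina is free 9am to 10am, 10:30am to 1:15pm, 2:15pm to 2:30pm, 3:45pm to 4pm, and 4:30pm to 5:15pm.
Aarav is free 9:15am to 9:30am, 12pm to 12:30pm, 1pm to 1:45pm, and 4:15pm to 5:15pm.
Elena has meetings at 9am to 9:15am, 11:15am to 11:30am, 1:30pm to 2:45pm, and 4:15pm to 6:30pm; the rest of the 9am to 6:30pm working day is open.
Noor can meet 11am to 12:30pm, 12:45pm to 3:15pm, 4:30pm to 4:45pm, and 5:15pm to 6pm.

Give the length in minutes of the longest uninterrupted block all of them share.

Elena free within 09:00–18:30: 09:15–11:15, 11:30–13:30, 14:45–16:15.
Mina ∩ Aarav: 09:15–09:30, 12:00–12:30, 13:00–13:15, 16:30–17:15.
Mina ∩ Aarav ∩ Elena: 09:15–09:30, 12:00–12:30, 13:00–13:15.
Mina ∩ Aarav ∩ Elena ∩ Noor: 12:00–12:30, 13:00–13:15.
Common window lengths: 30, 15 min; longest is 30.

30 minutes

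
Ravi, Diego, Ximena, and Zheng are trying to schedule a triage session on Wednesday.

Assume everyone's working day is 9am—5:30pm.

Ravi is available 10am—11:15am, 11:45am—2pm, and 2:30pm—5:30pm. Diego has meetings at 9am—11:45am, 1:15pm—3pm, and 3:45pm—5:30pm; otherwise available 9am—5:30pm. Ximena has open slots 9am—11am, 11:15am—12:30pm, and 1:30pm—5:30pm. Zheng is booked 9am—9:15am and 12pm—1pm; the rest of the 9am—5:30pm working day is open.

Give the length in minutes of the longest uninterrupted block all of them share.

45 minutes

Diego free within 09:00–17:30: 11:45–13:15, 15:00–15:45.
Zheng free within 09:00–17:30: 09:15–12:00, 13:00–17:30.
Ravi ∩ Diego: 11:45–13:15, 15:00–15:45.
Ravi ∩ Diego ∩ Ximena: 11:45–12:30, 15:00–15:45.
Ravi ∩ Diego ∩ Ximena ∩ Zheng: 11:45–12:00, 15:00–15:45.
Common window lengths: 15, 45 min; longest is 45.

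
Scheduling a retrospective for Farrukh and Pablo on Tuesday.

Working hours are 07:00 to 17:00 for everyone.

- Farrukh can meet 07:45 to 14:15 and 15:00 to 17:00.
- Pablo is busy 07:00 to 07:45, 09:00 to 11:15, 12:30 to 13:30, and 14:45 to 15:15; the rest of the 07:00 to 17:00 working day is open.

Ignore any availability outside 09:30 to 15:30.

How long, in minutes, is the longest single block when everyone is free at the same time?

Pablo free within 07:00–17:00: 07:45–09:00, 11:15–12:30, 13:30–14:45, 15:15–17:00.
Farrukh ∩ Pablo: 07:45–09:00, 11:15–12:30, 13:30–14:15, 15:15–17:00.
Restricted to 09:30–15:30: 11:15–12:30, 13:30–14:15, 15:15–15:30.
Common window lengths: 75, 45, 15 min; longest is 75.

75 minutes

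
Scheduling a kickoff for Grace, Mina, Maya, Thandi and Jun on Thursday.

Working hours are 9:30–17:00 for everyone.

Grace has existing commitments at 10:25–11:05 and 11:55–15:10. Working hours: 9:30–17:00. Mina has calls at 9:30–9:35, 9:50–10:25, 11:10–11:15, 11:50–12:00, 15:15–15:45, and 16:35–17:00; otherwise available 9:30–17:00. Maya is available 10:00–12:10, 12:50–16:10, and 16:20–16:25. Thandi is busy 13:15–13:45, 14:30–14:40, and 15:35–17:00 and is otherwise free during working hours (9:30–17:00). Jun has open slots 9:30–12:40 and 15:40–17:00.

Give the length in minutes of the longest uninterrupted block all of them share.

35 minutes

Grace free within 09:30–17:00: 09:30–10:25, 11:05–11:55, 15:10–17:00.
Mina free within 09:30–17:00: 09:35–09:50, 10:25–11:10, 11:15–11:50, 12:00–15:15, 15:45–16:35.
Thandi free within 09:30–17:00: 09:30–13:15, 13:45–14:30, 14:40–15:35.
Grace ∩ Mina: 09:35–09:50, 11:05–11:10, 11:15–11:50, 15:10–15:15, 15:45–16:35.
Grace ∩ Mina ∩ Maya: 11:05–11:10, 11:15–11:50, 15:10–15:15, 15:45–16:10, 16:20–16:25.
Grace ∩ Mina ∩ Maya ∩ Thandi: 11:05–11:10, 11:15–11:50, 15:10–15:15.
Grace ∩ Mina ∩ Maya ∩ Thandi ∩ Jun: 11:05–11:10, 11:15–11:50.
Common window lengths: 5, 35 min; longest is 35.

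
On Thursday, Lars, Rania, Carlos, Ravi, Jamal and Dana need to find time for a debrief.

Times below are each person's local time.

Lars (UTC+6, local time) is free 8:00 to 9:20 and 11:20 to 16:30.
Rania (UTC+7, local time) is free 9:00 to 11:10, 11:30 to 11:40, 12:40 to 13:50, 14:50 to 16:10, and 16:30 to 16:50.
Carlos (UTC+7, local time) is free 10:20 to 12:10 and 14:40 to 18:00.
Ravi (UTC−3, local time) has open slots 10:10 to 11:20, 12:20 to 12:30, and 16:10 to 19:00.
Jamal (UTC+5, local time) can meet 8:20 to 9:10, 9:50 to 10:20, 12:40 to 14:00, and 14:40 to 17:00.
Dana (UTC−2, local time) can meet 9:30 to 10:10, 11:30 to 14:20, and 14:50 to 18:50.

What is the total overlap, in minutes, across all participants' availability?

Lars → UTC: 02:00–03:20, 05:20–10:30.
Rania → UTC: 02:00–04:10, 04:30–04:40, 05:40–06:50, 07:50–09:10, 09:30–09:50.
Carlos → UTC: 03:20–05:10, 07:40–11:00.
Ravi → UTC: 13:10–14:20, 15:20–15:30, 19:10–22:00.
Jamal → UTC: 03:20–04:10, 04:50–05:20, 07:40–09:00, 09:40–12:00.
Dana → UTC: 11:30–12:10, 13:30–16:20, 16:50–20:50.
Lars ∩ Rania: 02:00–03:20, 05:40–06:50, 07:50–09:10, 09:30–09:50.
Lars ∩ Rania ∩ Carlos: 07:50–09:10, 09:30–09:50.
Lars ∩ Rania ∩ Carlos ∩ Ravi: (none).
Lars ∩ Rania ∩ Carlos ∩ Ravi ∩ Jamal: (none).
Lars ∩ Rania ∩ Carlos ∩ Ravi ∩ Jamal ∩ Dana: (none).
Total common minutes: 0.

0 minutes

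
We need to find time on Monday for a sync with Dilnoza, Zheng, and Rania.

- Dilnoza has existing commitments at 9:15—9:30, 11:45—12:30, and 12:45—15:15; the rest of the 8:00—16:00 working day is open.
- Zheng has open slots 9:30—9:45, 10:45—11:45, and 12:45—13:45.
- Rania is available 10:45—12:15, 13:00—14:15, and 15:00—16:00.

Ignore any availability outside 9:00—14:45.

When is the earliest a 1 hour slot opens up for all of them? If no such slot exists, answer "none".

10:45

Dilnoza free within 08:00–16:00: 08:00–09:15, 09:30–11:45, 12:30–12:45, 15:15–16:00.
Dilnoza ∩ Zheng: 09:30–09:45, 10:45–11:45.
Dilnoza ∩ Zheng ∩ Rania: 10:45–11:45.
Restricted to 09:00–14:45: 10:45–11:45.
Windows ≥ 60 min: 10:45–11:45.
Earliest such window starts at 10:45.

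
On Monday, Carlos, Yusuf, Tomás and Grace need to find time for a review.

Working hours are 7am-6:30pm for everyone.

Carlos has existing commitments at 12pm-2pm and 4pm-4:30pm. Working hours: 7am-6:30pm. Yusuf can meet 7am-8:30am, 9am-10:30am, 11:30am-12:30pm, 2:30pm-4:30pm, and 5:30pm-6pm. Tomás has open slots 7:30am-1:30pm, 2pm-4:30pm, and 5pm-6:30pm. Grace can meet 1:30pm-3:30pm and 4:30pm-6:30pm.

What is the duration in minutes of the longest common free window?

60 minutes

Carlos free within 07:00–18:30: 07:00–12:00, 14:00–16:00, 16:30–18:30.
Carlos ∩ Yusuf: 07:00–08:30, 09:00–10:30, 11:30–12:00, 14:30–16:00, 17:30–18:00.
Carlos ∩ Yusuf ∩ Tomás: 07:30–08:30, 09:00–10:30, 11:30–12:00, 14:30–16:00, 17:30–18:00.
Carlos ∩ Yusuf ∩ Tomás ∩ Grace: 14:30–15:30, 17:30–18:00.
Common window lengths: 60, 30 min; longest is 60.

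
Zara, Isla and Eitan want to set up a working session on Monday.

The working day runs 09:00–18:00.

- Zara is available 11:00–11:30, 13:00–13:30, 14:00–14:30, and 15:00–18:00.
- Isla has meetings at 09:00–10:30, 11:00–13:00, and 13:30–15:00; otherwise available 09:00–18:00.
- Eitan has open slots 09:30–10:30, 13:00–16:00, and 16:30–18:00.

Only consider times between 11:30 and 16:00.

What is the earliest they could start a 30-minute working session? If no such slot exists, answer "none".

13:00

Isla free within 09:00–18:00: 10:30–11:00, 13:00–13:30, 15:00–18:00.
Zara ∩ Isla: 13:00–13:30, 15:00–18:00.
Zara ∩ Isla ∩ Eitan: 13:00–13:30, 15:00–16:00, 16:30–18:00.
Restricted to 11:30–16:00: 13:00–13:30, 15:00–16:00.
Windows ≥ 30 min: 13:00–13:30, 15:00–16:00.
Earliest such window starts at 13:00.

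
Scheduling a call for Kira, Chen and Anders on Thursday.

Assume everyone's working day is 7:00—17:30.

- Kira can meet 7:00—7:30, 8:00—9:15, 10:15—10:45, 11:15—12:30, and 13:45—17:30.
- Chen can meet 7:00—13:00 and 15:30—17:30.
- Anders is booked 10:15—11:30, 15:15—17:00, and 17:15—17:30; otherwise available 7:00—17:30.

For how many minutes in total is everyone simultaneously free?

Anders free within 07:00–17:30: 07:00–10:15, 11:30–15:15, 17:00–17:15.
Kira ∩ Chen: 07:00–07:30, 08:00–09:15, 10:15–10:45, 11:15–12:30, 15:30–17:30.
Kira ∩ Chen ∩ Anders: 07:00–07:30, 08:00–09:15, 11:30–12:30, 17:00–17:15.
Total common minutes: 30 + 75 + 60 + 15 = 180.

180 minutes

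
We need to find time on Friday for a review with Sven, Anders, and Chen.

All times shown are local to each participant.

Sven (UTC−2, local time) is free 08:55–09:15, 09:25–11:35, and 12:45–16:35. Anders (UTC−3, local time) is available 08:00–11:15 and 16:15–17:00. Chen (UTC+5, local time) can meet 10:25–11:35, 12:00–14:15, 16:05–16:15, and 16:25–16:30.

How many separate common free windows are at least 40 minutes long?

0

Sven → UTC: 10:55–11:15, 11:25–13:35, 14:45–18:35.
Anders → UTC: 11:00–14:15, 19:15–20:00.
Chen → UTC: 05:25–06:35, 07:00–09:15, 11:05–11:15, 11:25–11:30.
Sven ∩ Anders: 11:00–11:15, 11:25–13:35.
Sven ∩ Anders ∩ Chen: 11:05–11:15, 11:25–11:30.
Windows ≥ 40 min: (none).
That's 0 windows.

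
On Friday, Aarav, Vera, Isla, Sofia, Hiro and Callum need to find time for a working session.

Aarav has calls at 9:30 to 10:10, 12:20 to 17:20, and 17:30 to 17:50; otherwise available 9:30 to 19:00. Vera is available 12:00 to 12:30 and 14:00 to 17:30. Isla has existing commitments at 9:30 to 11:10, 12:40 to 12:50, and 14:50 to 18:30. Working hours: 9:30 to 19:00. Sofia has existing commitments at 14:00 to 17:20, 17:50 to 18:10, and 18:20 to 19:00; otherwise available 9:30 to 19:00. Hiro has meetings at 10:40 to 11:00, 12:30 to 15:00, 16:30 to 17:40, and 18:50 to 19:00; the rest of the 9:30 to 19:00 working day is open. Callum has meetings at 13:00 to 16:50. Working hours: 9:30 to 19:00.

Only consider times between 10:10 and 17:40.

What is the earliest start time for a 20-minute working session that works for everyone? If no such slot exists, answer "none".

Aarav free within 09:30–19:00: 10:10–12:20, 17:20–17:30, 17:50–19:00.
Isla free within 09:30–19:00: 11:10–12:40, 12:50–14:50, 18:30–19:00.
Sofia free within 09:30–19:00: 09:30–14:00, 17:20–17:50, 18:10–18:20.
Hiro free within 09:30–19:00: 09:30–10:40, 11:00–12:30, 15:00–16:30, 17:40–18:50.
Callum free within 09:30–19:00: 09:30–13:00, 16:50–19:00.
Aarav ∩ Vera: 12:00–12:20, 17:20–17:30.
Aarav ∩ Vera ∩ Isla: 12:00–12:20.
Aarav ∩ Vera ∩ Isla ∩ Sofia: 12:00–12:20.
Aarav ∩ Vera ∩ Isla ∩ Sofia ∩ Hiro: 12:00–12:20.
Aarav ∩ Vera ∩ Isla ∩ Sofia ∩ Hiro ∩ Callum: 12:00–12:20.
Restricted to 10:10–17:40: 12:00–12:20.
Windows ≥ 20 min: 12:00–12:20.
Earliest such window starts at 12:00.

12:00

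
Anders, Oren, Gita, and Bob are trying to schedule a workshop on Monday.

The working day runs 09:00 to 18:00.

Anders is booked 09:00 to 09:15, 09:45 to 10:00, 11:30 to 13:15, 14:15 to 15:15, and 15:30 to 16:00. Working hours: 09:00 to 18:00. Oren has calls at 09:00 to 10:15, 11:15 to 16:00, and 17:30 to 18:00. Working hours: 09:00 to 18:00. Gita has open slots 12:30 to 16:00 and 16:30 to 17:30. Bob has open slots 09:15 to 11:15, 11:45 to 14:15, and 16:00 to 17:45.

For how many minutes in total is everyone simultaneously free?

60 minutes

Anders free within 09:00–18:00: 09:15–09:45, 10:00–11:30, 13:15–14:15, 15:15–15:30, 16:00–18:00.
Oren free within 09:00–18:00: 10:15–11:15, 16:00–17:30.
Anders ∩ Oren: 10:15–11:15, 16:00–17:30.
Anders ∩ Oren ∩ Gita: 16:30–17:30.
Anders ∩ Oren ∩ Gita ∩ Bob: 16:30–17:30.
Total common minutes: 60.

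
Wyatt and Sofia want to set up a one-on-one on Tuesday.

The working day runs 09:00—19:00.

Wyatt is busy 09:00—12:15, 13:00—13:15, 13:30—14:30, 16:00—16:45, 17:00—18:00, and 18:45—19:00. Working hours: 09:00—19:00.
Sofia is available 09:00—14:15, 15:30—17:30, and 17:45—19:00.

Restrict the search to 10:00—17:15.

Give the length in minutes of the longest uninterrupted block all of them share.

45 minutes

Wyatt free within 09:00–19:00: 12:15–13:00, 13:15–13:30, 14:30–16:00, 16:45–17:00, 18:00–18:45.
Wyatt ∩ Sofia: 12:15–13:00, 13:15–13:30, 15:30–16:00, 16:45–17:00, 18:00–18:45.
Restricted to 10:00–17:15: 12:15–13:00, 13:15–13:30, 15:30–16:00, 16:45–17:00.
Common window lengths: 45, 15, 30, 15 min; longest is 45.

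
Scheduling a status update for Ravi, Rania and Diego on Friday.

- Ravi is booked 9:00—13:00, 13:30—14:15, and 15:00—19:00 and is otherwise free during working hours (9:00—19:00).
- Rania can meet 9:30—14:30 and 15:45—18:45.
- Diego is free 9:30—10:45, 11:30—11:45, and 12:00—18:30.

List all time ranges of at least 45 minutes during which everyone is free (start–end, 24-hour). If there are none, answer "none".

Ravi free within 09:00–19:00: 13:00–13:30, 14:15–15:00.
Ravi ∩ Rania: 13:00–13:30, 14:15–14:30.
Ravi ∩ Rania ∩ Diego: 13:00–13:30, 14:15–14:30.
Windows ≥ 45 min: (none).

none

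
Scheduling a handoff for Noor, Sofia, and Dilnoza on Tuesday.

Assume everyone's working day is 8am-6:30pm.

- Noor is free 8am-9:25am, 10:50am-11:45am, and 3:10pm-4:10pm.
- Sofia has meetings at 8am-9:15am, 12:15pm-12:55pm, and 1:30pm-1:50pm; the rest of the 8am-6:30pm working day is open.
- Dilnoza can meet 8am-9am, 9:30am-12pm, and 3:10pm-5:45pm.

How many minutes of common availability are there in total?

Sofia free within 08:00–18:30: 09:15–12:15, 12:55–13:30, 13:50–18:30.
Noor ∩ Sofia: 09:15–09:25, 10:50–11:45, 15:10–16:10.
Noor ∩ Sofia ∩ Dilnoza: 10:50–11:45, 15:10–16:10.
Total common minutes: 55 + 60 = 115.

115 minutes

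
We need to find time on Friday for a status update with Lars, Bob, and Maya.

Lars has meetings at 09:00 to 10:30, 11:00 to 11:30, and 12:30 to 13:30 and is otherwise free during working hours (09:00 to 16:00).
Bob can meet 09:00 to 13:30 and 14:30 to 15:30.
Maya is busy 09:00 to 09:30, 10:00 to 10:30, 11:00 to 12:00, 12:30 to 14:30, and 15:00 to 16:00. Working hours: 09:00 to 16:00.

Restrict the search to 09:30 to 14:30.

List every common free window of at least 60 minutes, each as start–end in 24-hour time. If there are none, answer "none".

Lars free within 09:00–16:00: 10:30–11:00, 11:30–12:30, 13:30–16:00.
Maya free within 09:00–16:00: 09:30–10:00, 10:30–11:00, 12:00–12:30, 14:30–15:00.
Lars ∩ Bob: 10:30–11:00, 11:30–12:30, 14:30–15:30.
Lars ∩ Bob ∩ Maya: 10:30–11:00, 12:00–12:30, 14:30–15:00.
Restricted to 09:30–14:30: 10:30–11:00, 12:00–12:30.
Windows ≥ 60 min: (none).

none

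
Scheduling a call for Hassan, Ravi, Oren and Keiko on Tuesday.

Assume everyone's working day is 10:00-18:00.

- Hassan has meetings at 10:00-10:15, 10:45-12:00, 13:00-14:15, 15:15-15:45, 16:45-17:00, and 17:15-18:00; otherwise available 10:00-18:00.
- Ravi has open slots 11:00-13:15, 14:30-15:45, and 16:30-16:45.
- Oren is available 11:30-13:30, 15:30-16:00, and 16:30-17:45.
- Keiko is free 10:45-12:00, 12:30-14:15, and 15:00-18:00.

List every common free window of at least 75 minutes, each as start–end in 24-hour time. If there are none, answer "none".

Hassan free within 10:00–18:00: 10:15–10:45, 12:00–13:00, 14:15–15:15, 15:45–16:45, 17:00–17:15.
Hassan ∩ Ravi: 12:00–13:00, 14:30–15:15, 16:30–16:45.
Hassan ∩ Ravi ∩ Oren: 12:00–13:00, 16:30–16:45.
Hassan ∩ Ravi ∩ Oren ∩ Keiko: 12:30–13:00, 16:30–16:45.
Windows ≥ 75 min: (none).

none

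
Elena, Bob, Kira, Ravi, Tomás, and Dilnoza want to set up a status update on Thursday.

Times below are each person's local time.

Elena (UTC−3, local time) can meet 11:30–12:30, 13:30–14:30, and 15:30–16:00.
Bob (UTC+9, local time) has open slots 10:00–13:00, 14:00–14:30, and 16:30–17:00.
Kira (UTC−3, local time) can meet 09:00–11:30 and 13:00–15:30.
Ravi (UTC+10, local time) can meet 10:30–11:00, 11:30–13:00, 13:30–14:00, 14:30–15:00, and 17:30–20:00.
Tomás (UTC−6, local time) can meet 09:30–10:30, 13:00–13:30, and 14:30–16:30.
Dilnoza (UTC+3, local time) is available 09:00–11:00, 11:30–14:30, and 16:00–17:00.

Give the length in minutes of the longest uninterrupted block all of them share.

0 minutes

Elena → UTC: 14:30–15:30, 16:30–17:30, 18:30–19:00.
Bob → UTC: 01:00–04:00, 05:00–05:30, 07:30–08:00.
Kira → UTC: 12:00–14:30, 16:00–18:30.
Ravi → UTC: 00:30–01:00, 01:30–03:00, 03:30–04:00, 04:30–05:00, 07:30–10:00.
Tomás → UTC: 15:30–16:30, 19:00–19:30, 20:30–22:30.
Dilnoza → UTC: 06:00–08:00, 08:30–11:30, 13:00–14:00.
Elena ∩ Bob: (none).
Elena ∩ Bob ∩ Kira: (none).
Elena ∩ Bob ∩ Kira ∩ Ravi: (none).
Elena ∩ Bob ∩ Kira ∩ Ravi ∩ Tomás: (none).
Elena ∩ Bob ∩ Kira ∩ Ravi ∩ Tomás ∩ Dilnoza: (none).
No common window.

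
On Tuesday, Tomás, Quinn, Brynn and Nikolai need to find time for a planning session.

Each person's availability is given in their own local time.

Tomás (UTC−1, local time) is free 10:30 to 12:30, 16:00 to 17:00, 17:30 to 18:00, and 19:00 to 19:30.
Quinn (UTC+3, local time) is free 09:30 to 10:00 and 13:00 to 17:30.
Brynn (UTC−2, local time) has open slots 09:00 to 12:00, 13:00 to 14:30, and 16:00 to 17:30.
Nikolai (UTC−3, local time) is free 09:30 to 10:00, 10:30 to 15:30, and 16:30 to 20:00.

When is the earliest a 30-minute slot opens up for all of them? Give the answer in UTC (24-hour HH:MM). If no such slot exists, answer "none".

Tomás → UTC: 11:30–13:30, 17:00–18:00, 18:30–19:00, 20:00–20:30.
Quinn → UTC: 06:30–07:00, 10:00–14:30.
Brynn → UTC: 11:00–14:00, 15:00–16:30, 18:00–19:30.
Nikolai → UTC: 12:30–13:00, 13:30–18:30, 19:30–23:00.
Tomás ∩ Quinn: 11:30–13:30.
Tomás ∩ Quinn ∩ Brynn: 11:30–13:30.
Tomás ∩ Quinn ∩ Brynn ∩ Nikolai: 12:30–13:00.
Windows ≥ 30 min: 12:30–13:00.
Earliest such window starts at 12:30.

12:30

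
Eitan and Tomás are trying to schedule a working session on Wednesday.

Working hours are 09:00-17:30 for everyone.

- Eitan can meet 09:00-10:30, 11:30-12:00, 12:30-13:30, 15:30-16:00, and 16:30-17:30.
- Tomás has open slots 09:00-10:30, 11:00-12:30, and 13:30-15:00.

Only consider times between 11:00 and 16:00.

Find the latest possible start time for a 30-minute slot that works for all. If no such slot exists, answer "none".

11:30

Eitan ∩ Tomás: 09:00–10:30, 11:30–12:00.
Restricted to 11:00–16:00: 11:30–12:00.
Windows ≥ 30 min: 11:30–12:00.
Latest start in the last window 11:30–12:00 is 12:00 − 30 min = 11:30.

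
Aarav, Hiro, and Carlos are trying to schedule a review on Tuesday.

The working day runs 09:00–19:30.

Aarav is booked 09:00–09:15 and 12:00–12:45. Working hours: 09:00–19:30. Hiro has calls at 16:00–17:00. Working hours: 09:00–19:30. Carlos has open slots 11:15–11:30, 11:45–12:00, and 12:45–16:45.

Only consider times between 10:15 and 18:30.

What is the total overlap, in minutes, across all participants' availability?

Aarav free within 09:00–19:30: 09:15–12:00, 12:45–19:30.
Hiro free within 09:00–19:30: 09:00–16:00, 17:00–19:30.
Aarav ∩ Hiro: 09:15–12:00, 12:45–16:00, 17:00–19:30.
Aarav ∩ Hiro ∩ Carlos: 11:15–11:30, 11:45–12:00, 12:45–16:00.
Restricted to 10:15–18:30: 11:15–11:30, 11:45–12:00, 12:45–16:00.
Total common minutes: 15 + 15 + 195 = 225.

225 minutes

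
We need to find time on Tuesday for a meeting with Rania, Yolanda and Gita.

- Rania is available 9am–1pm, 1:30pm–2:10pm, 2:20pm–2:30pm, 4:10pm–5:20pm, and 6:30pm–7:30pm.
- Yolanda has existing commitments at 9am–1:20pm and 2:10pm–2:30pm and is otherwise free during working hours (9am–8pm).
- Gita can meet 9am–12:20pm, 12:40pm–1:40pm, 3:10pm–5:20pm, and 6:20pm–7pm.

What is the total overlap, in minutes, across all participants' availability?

110 minutes

Yolanda free within 09:00–20:00: 13:20–14:10, 14:30–20:00.
Rania ∩ Yolanda: 13:30–14:10, 16:10–17:20, 18:30–19:30.
Rania ∩ Yolanda ∩ Gita: 13:30–13:40, 16:10–17:20, 18:30–19:00.
Total common minutes: 10 + 70 + 30 = 110.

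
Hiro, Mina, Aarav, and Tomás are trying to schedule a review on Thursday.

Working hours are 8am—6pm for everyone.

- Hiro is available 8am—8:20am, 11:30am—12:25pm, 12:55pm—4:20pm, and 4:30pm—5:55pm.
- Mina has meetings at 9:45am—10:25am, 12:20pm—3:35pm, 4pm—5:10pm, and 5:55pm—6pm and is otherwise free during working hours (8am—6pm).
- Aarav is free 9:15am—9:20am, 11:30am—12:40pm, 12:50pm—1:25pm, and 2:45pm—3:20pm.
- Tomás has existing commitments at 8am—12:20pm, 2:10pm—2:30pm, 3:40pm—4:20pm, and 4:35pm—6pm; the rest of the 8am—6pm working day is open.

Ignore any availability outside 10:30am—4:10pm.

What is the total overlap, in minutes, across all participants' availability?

Mina free within 08:00–18:00: 08:00–09:45, 10:25–12:20, 15:35–16:00, 17:10–17:55.
Tomás free within 08:00–18:00: 12:20–14:10, 14:30–15:40, 16:20–16:35.
Hiro ∩ Mina: 08:00–08:20, 11:30–12:20, 15:35–16:00, 17:10–17:55.
Hiro ∩ Mina ∩ Aarav: 11:30–12:20.
Hiro ∩ Mina ∩ Aarav ∩ Tomás: (none).
Restricted to 10:30–16:10: (none).
Total common minutes: 0.

0 minutes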